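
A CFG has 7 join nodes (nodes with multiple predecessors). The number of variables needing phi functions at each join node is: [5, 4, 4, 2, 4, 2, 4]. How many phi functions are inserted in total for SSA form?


Total phi functions = sum of phi functions at each join node
= 5 + 4 + 4 + 2 + 4 + 2 + 4 = 25

25


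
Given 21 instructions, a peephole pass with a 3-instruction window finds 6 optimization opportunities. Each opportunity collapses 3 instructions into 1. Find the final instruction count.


Each match removes 2 instructions.
Total removed = 6 * 2 = 12
Remaining = 21 - 12 = 9

9


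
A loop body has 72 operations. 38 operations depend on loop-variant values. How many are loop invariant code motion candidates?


Invariant candidates = total - loop-dependent
= 72 - 38 = 34

34


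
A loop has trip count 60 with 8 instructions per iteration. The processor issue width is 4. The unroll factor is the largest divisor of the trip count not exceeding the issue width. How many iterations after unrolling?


Largest divisor of 60 <= 4 is 4
New iterations = 60 / 4 = 15

15


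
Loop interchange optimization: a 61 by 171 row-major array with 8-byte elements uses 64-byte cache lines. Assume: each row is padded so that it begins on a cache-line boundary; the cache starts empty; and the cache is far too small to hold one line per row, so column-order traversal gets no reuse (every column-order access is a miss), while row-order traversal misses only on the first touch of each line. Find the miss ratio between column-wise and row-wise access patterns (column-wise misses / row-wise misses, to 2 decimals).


Each row occupies 171 * 8 = 1368 bytes and starts on a line boundary, so it spans ceil(1368 / 64) = 22 cache lines.
Row-major traversal misses (one per line touched): 61 * ceil(171 * 8 / 64) = 1342
Column-major traversal misses (no reuse, every access misses): 61 * 171 = 10431
Ratio = 10431 / 1342 = 7.77

7.77


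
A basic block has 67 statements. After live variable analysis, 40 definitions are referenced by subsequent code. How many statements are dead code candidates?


Dead code = total statements - live definitions
= 67 - 40 = 27

27


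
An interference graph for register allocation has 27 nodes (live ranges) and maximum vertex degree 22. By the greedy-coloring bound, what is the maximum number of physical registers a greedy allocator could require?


Greedy coloring never needs more than (max_degree + 1) colors: when coloring a vertex, at most max_degree neighbors are already colored.
Upper bound = 22 + 1 = 23

23


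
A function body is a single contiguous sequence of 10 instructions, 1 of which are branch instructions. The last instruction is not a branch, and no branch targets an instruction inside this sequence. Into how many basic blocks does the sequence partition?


With no in-sequence branch targets, the leaders are the first instruction plus the instruction after each branch.
Number of basic blocks = branches + 1
= 1 + 1 = 2

2


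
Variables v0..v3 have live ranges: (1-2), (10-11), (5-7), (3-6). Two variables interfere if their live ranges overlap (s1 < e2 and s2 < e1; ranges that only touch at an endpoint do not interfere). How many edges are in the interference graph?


Check all pairs for overlapping intervals.
Two intervals (s1,e1) and (s2,e2) overlap if s1 < e2 and s2 < e1.
v0 (1-2) vs v1..v3: overlaps none -> 0
v1 (10-11) vs v2..v3: overlaps none -> 0
v2 (5-7) vs v3: overlaps v3 -> 1
Total overlapping pairs = 0 + 0 + 1 = 1

1


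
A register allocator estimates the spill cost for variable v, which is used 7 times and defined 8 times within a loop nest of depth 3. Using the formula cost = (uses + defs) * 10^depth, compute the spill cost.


uses + defs = 7 + 8 = 15
10^3 = 1000
Spill cost = 15 * 1000 = 15000

15000


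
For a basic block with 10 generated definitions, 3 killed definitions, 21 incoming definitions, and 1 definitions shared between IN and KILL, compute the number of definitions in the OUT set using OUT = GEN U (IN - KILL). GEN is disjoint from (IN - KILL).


IN - KILL: 21 - 1 = 20 surviving definitions
OUT = GEN + surviving = 10 + 20 = 30

30


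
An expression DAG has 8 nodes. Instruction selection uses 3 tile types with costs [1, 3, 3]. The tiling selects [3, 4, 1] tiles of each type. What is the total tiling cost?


Total cost = sum(count_i * cost_i)
= 3*1 + 4*3 + 1*3
= 18

18


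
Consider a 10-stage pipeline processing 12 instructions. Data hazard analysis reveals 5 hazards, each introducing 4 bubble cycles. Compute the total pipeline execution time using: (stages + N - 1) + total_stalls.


Base cycles = 10 + 12 - 1 = 21
Total stalls = 5 * 4 = 20
Total = 21 + 20 = 41

41


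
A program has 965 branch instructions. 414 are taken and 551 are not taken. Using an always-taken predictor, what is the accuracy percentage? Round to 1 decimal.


Predictor: always-taken
Correct predictions = 414
Accuracy = 414 / 965 * 100 = 42.9%

42.9


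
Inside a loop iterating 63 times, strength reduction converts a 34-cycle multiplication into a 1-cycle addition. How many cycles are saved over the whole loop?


Per-iteration saving = 34 - 1 = 33
Total saved = 63 * 33 = 2079

2079


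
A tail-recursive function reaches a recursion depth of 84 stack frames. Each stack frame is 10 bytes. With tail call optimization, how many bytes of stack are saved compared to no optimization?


Without TCO: 84 * 10 = 840 bytes
With TCO: reuse 1 frame = 10 bytes
Savings = 840 - 10 = 830

830


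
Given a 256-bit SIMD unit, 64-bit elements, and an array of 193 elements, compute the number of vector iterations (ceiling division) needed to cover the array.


Width = 256 / 64 = 4 elements per vector op
Iterations = ceil(193 / 4) = 49

49


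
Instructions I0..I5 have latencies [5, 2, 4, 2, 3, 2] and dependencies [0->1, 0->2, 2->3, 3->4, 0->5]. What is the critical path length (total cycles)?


Compute longest path through dependency graph: dist(Ik) = max over predecessors of dist + latency(Ik).
dist(I0) = latency 5 = 5
dist(I1) = dist(I0) + 2 = 5 + 2 = 7
dist(I2) = dist(I0) + 4 = 5 + 4 = 9
dist(I3) = dist(I2) + 2 = 9 + 2 = 11
dist(I4) = dist(I3) + 3 = 11 + 3 = 14
dist(I5) = dist(I0) + 2 = 5 + 2 = 7
Critical path = max dist = 14

14


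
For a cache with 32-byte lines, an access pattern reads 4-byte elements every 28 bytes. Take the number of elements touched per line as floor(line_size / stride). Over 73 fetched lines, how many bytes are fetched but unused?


Elements per line = floor(32 / 28) = 1
Bytes used per line = 1 * 4 = 4
Wasted per line = 32 - 4 = 28
Total wasted = 28 * 73 = 2044

2044


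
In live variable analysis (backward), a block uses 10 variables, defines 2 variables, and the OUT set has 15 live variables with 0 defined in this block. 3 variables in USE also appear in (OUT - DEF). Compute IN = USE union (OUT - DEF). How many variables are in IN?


OUT - DEF: 15 - 0 = 15
|IN| = |USE| + |OUT - DEF| - |USE ∩ (OUT - DEF)| = 10 + 15 - 3 = 22

22


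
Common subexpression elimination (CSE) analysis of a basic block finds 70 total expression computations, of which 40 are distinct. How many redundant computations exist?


CSE count = total expressions - unique expressions
= 70 - 40 = 30

30


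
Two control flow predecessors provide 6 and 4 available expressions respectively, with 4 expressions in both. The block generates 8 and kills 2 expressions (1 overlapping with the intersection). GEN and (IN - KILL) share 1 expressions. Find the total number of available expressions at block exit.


IN = intersection of predecessors = 4
IN - KILL = 4 - 1 = 3
|OUT| = |GEN| + |IN - KILL| - |GEN ∩ (IN - KILL)| = 8 + 3 - 1 = 10

10


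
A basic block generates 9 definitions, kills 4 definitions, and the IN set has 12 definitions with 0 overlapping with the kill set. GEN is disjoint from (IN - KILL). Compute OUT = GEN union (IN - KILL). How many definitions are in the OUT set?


IN - KILL: 12 - 0 = 12 surviving definitions
OUT = GEN + surviving = 9 + 12 = 21

21


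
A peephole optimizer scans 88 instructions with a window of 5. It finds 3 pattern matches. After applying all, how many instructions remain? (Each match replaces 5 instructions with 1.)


Each match removes 4 instructions.
Total removed = 3 * 4 = 12
Remaining = 88 - 12 = 76

76


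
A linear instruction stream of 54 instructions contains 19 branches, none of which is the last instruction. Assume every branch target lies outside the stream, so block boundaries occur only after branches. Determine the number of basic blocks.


With no in-sequence branch targets, the leaders are the first instruction plus the instruction after each branch.
Number of basic blocks = branches + 1
= 19 + 1 = 20

20


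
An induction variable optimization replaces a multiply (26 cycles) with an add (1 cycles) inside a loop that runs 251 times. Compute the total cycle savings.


Per-iteration saving = 26 - 1 = 25
Total saved = 251 * 25 = 6275

6275


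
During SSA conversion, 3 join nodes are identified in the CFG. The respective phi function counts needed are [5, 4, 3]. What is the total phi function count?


Total phi functions = sum of phi functions at each join node
= 5 + 4 + 3 = 12

12


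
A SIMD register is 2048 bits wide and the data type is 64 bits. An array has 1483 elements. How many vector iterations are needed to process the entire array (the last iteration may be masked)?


Width = 2048 / 64 = 32 elements per vector op
Iterations = ceil(1483 / 32) = 47

47


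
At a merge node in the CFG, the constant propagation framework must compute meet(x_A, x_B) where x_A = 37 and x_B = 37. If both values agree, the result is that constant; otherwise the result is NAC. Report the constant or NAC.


Meet operation: if both paths give the same constant, result is that constant; if they differ, result is NAC (not-a-constant).
Path A: 37, Path B: 37 -> equal
Result: constant -> 37

37


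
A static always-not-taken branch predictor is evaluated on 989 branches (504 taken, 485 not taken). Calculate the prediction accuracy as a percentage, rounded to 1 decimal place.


Predictor: always-not-taken
Correct predictions = 485
Accuracy = 485 / 989 * 100 = 49.0%

49.0


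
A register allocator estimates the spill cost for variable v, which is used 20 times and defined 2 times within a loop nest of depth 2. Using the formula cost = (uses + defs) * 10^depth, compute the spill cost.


uses + defs = 20 + 2 = 22
10^2 = 100
Spill cost = 22 * 100 = 2200

2200


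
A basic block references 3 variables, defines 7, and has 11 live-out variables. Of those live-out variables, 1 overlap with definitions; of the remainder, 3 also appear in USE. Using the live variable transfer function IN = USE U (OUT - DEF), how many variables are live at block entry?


OUT - DEF: 11 - 1 = 10
|IN| = |USE| + |OUT - DEF| - |USE ∩ (OUT - DEF)| = 3 + 10 - 3 = 10

10


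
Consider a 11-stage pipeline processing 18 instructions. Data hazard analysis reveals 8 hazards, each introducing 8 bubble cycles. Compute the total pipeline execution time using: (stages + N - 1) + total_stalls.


Base cycles = 11 + 18 - 1 = 28
Total stalls = 8 * 8 = 64
Total = 28 + 64 = 92

92


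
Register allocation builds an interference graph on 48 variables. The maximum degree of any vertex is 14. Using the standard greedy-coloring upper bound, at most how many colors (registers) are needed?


Greedy coloring never needs more than (max_degree + 1) colors: when coloring a vertex, at most max_degree neighbors are already colored.
Upper bound = 14 + 1 = 15

15


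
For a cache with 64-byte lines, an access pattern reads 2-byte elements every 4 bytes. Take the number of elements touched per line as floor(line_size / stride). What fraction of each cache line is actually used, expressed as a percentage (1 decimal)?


Elements per cache line = floor(64 / 4) = 16
Bytes used = 16 * 2 = 32
Utilization = 32 / 64 * 100 = 50.0%

50.0


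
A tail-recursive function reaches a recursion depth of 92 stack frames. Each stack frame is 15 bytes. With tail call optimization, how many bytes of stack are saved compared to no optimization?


Without TCO: 92 * 15 = 1380 bytes
With TCO: reuse 1 frame = 15 bytes
Savings = 1380 - 15 = 1365

1365


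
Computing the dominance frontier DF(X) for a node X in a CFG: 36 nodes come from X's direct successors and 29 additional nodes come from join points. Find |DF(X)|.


DF(X) = direct successor contributions + join point contributions
= 36 + 29 = 65

65


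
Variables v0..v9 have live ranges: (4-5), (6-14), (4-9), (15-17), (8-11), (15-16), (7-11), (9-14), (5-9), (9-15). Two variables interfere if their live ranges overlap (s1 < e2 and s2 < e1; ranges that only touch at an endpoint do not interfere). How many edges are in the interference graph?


Check all pairs for overlapping intervals.
Two intervals (s1,e1) and (s2,e2) overlap if s1 < e2 and s2 < e1.
v0 (4-5) vs v1..v9: overlaps v2 -> 1
v1 (6-14) vs v2..v9: overlaps v2, v4, v6, v7, v8, v9 -> 6
v2 (4-9) vs v3..v9: overlaps v4, v6, v8 -> 3
v3 (15-17) vs v4..v9: overlaps v5 -> 1
v4 (8-11) vs v5..v9: overlaps v6, v7, v8, v9 -> 4
v5 (15-16) vs v6..v9: overlaps none -> 0
v6 (7-11) vs v7..v9: overlaps v7, v8, v9 -> 3
v7 (9-14) vs v8..v9: overlaps v9 -> 1
v8 (5-9) vs v9: overlaps none -> 0
Total overlapping pairs = 1 + 6 + 3 + 1 + 4 + 0 + 3 + 1 + 0 = 19

19


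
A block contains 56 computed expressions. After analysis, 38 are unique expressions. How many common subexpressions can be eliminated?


CSE count = total expressions - unique expressions
= 56 - 38 = 18

18


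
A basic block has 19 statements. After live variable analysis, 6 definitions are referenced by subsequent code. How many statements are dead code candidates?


Dead code = total statements - live definitions
= 19 - 6 = 13

13


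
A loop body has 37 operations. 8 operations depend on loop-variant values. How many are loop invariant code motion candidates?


Invariant candidates = total - loop-dependent
= 37 - 8 = 29

29


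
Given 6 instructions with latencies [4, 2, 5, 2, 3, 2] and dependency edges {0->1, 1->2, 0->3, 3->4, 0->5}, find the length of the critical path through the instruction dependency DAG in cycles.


Compute longest path through dependency graph: dist(Ik) = max over predecessors of dist + latency(Ik).
dist(I0) = latency 4 = 4
dist(I1) = dist(I0) + 2 = 4 + 2 = 6
dist(I2) = dist(I1) + 5 = 6 + 5 = 11
dist(I3) = dist(I0) + 2 = 4 + 2 = 6
dist(I4) = dist(I3) + 3 = 6 + 3 = 9
dist(I5) = dist(I0) + 2 = 4 + 2 = 6
Critical path = max dist = 11

11


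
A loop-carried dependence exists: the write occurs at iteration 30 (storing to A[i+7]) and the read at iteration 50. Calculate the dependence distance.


Distance = read iteration - write iteration
= 50 - 30 = 20

20


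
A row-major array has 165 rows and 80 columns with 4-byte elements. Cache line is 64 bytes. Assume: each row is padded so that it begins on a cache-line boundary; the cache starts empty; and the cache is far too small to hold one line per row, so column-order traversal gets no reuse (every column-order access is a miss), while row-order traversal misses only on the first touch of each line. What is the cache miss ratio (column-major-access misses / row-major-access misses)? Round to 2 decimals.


Each row occupies 80 * 4 = 320 bytes and starts on a line boundary, so it spans ceil(320 / 64) = 5 cache lines.
Row-major traversal misses (one per line touched): 165 * ceil(80 * 4 / 64) = 825
Column-major traversal misses (no reuse, every access misses): 165 * 80 = 13200
Ratio = 13200 / 825 = 16.0

16.0


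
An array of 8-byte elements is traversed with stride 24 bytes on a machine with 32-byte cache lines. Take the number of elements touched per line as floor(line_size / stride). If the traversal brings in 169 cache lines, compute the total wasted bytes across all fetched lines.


Elements per line = floor(32 / 24) = 1
Bytes used per line = 1 * 8 = 8
Wasted per line = 32 - 8 = 24
Total wasted = 24 * 169 = 4056

4056


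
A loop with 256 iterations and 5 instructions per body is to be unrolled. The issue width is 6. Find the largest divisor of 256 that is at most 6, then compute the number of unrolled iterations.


Largest divisor of 256 <= 6 is 4
New iterations = 256 / 4 = 64

64


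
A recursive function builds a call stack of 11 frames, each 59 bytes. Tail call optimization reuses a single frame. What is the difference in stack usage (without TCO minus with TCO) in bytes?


Without TCO: 11 * 59 = 649 bytes
With TCO: reuse 1 frame = 59 bytes
Savings = 649 - 59 = 590

590


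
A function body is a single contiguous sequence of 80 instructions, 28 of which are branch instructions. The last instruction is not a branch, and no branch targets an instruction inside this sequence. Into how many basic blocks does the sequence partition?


With no in-sequence branch targets, the leaders are the first instruction plus the instruction after each branch.
Number of basic blocks = branches + 1
= 28 + 1 = 29

29


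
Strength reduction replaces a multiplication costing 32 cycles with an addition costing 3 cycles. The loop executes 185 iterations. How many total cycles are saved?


Per-iteration saving = 32 - 3 = 29
Total saved = 185 * 29 = 5365

5365


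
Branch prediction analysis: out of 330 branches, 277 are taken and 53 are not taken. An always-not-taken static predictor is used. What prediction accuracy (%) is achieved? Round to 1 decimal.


Predictor: always-not-taken
Correct predictions = 53
Accuracy = 53 / 330 * 100 = 16.1%

16.1


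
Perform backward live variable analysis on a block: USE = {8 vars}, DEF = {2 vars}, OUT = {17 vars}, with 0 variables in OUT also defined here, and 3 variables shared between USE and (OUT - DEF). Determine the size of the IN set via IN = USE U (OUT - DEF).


OUT - DEF: 17 - 0 = 17
|IN| = |USE| + |OUT - DEF| - |USE ∩ (OUT - DEF)| = 8 + 17 - 3 = 22

22


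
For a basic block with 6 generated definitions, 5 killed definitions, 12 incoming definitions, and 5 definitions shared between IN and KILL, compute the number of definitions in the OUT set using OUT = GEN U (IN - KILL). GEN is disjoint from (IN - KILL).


IN - KILL: 12 - 5 = 7 surviving definitions
OUT = GEN + surviving = 6 + 7 = 13

13


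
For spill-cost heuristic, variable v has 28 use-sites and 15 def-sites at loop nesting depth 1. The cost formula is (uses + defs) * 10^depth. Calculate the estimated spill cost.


uses + defs = 28 + 15 = 43
10^1 = 10
Spill cost = 43 * 10 = 430

430


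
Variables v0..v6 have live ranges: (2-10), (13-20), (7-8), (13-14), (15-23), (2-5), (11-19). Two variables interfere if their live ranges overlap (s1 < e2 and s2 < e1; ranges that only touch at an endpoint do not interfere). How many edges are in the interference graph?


Check all pairs for overlapping intervals.
Two intervals (s1,e1) and (s2,e2) overlap if s1 < e2 and s2 < e1.
v0 (2-10) vs v1..v6: overlaps v2, v5 -> 2
v1 (13-20) vs v2..v6: overlaps v3, v4, v6 -> 3
v2 (7-8) vs v3..v6: overlaps none -> 0
v3 (13-14) vs v4..v6: overlaps v6 -> 1
v4 (15-23) vs v5..v6: overlaps v6 -> 1
v5 (2-5) vs v6: overlaps none -> 0
Total overlapping pairs = 2 + 3 + 0 + 1 + 1 + 0 = 7

7


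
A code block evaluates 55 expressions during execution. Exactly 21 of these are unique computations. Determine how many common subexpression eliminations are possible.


CSE count = total expressions - unique expressions
= 55 - 21 = 34

34


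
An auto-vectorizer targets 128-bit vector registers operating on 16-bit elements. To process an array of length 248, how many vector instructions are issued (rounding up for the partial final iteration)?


Width = 128 / 16 = 8 elements per vector op
Iterations = ceil(248 / 8) = 31

31


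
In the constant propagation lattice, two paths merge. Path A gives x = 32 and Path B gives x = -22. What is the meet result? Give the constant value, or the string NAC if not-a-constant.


Meet operation: if both paths give the same constant, result is that constant; if they differ, result is NAC (not-a-constant).
Path A: 32, Path B: -22 -> differ
Result: not-a-constant -> NAC

NAC


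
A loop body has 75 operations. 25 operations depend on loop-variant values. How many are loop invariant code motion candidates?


Invariant candidates = total - loop-dependent
= 75 - 25 = 50

50


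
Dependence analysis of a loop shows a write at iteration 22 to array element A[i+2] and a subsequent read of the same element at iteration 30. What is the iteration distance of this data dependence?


Distance = read iteration - write iteration
= 30 - 22 = 8

8


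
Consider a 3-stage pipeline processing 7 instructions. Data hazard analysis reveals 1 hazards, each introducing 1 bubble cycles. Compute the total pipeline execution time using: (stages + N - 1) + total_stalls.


Base cycles = 3 + 7 - 1 = 9
Total stalls = 1 * 1 = 1
Total = 9 + 1 = 10

10


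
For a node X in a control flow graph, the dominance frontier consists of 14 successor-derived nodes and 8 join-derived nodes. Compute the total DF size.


DF(X) = direct successor contributions + join point contributions
= 14 + 8 = 22

22


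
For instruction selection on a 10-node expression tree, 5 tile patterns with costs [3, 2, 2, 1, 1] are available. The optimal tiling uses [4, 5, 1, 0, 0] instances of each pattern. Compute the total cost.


Total cost = sum(count_i * cost_i)
= 4*3 + 5*2 + 1*2 + 0*1 + 0*1
= 24

24


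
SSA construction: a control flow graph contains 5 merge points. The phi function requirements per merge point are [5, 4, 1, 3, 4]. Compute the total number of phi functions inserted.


Total phi functions = sum of phi functions at each join node
= 5 + 4 + 1 + 3 + 4 = 17

17


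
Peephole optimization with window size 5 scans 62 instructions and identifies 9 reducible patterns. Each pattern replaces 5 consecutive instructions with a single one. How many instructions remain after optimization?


Each match removes 4 instructions.
Total removed = 9 * 4 = 36
Remaining = 62 - 36 = 26

26


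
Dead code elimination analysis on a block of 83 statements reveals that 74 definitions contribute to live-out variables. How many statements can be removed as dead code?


Dead code = total statements - live definitions
= 83 - 74 = 9

9


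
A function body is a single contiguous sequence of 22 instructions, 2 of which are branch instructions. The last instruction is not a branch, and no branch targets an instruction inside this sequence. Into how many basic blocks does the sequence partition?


With no in-sequence branch targets, the leaders are the first instruction plus the instruction after each branch.
Number of basic blocks = branches + 1
= 2 + 1 = 3

3


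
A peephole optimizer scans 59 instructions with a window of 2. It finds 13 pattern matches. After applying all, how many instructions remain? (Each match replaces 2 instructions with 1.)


Each match removes 1 instructions.
Total removed = 13 * 1 = 13
Remaining = 59 - 13 = 46

46


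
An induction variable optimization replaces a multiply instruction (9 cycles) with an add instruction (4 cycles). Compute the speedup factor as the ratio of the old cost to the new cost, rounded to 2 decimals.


Ratio = mult_cost / add_cost = 9 / 4 = 2.25

2.25


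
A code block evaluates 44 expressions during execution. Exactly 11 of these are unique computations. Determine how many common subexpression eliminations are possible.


CSE count = total expressions - unique expressions
= 44 - 11 = 33

33


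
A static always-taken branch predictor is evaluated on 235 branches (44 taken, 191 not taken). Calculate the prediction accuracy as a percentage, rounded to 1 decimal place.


Predictor: always-taken
Correct predictions = 44
Accuracy = 44 / 235 * 100 = 18.7%

18.7


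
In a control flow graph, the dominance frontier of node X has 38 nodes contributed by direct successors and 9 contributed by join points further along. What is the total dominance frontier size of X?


DF(X) = direct successor contributions + join point contributions
= 38 + 9 = 47

47


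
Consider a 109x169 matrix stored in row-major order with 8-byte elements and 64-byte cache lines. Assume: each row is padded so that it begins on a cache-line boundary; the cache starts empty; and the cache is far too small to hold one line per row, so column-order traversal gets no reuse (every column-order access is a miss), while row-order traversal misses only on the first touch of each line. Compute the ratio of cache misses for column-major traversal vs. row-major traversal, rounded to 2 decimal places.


Each row occupies 169 * 8 = 1352 bytes and starts on a line boundary, so it spans ceil(1352 / 64) = 22 cache lines.
Row-major traversal misses (one per line touched): 109 * ceil(169 * 8 / 64) = 2398
Column-major traversal misses (no reuse, every access misses): 109 * 169 = 18421
Ratio = 18421 / 2398 = 7.68

7.68


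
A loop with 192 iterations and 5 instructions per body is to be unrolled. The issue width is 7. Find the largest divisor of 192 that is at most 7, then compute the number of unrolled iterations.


Largest divisor of 192 <= 7 is 6
New iterations = 192 / 6 = 32

32


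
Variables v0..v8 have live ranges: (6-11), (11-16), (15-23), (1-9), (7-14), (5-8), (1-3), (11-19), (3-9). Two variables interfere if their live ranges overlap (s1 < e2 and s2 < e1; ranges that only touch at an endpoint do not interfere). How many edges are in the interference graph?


Check all pairs for overlapping intervals.
Two intervals (s1,e1) and (s2,e2) overlap if s1 < e2 and s2 < e1.
v0 (6-11) vs v1..v8: overlaps v3, v4, v5, v8 -> 4
v1 (11-16) vs v2..v8: overlaps v2, v4, v7 -> 3
v2 (15-23) vs v3..v8: overlaps v7 -> 1
v3 (1-9) vs v4..v8: overlaps v4, v5, v6, v8 -> 4
v4 (7-14) vs v5..v8: overlaps v5, v7, v8 -> 3
v5 (5-8) vs v6..v8: overlaps v8 -> 1
v6 (1-3) vs v7..v8: overlaps none -> 0
v7 (11-19) vs v8: overlaps none -> 0
Total overlapping pairs = 4 + 3 + 1 + 4 + 3 + 1 + 0 + 0 = 16

16


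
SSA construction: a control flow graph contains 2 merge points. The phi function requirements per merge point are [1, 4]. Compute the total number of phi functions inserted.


Total phi functions = sum of phi functions at each join node
= 1 + 4 = 5

5


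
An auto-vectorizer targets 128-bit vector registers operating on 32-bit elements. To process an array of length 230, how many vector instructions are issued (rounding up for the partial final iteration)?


Width = 128 / 32 = 4 elements per vector op
Iterations = ceil(230 / 4) = 58

58


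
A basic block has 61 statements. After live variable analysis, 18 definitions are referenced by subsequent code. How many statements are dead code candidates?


Dead code = total statements - live definitions
= 61 - 18 = 43

43


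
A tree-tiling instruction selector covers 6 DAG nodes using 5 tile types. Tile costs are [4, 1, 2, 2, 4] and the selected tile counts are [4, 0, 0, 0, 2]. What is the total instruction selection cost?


Total cost = sum(count_i * cost_i)
= 4*4 + 0*1 + 0*2 + 0*2 + 2*4
= 24

24


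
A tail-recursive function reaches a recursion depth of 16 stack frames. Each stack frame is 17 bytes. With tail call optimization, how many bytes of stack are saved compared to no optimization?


Without TCO: 16 * 17 = 272 bytes
With TCO: reuse 1 frame = 17 bytes
Savings = 272 - 17 = 255

255


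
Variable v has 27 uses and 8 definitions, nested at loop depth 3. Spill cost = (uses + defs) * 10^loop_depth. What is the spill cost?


uses + defs = 27 + 8 = 35
10^3 = 1000
Spill cost = 35 * 1000 = 35000

35000


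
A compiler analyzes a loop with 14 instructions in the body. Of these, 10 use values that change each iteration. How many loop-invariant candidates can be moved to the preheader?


Invariant candidates = total - loop-dependent
= 14 - 10 = 4

4


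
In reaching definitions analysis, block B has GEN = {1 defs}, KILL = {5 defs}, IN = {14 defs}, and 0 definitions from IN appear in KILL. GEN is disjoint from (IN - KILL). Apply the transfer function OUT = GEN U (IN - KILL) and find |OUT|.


IN - KILL: 14 - 0 = 14 surviving definitions
OUT = GEN + surviving = 1 + 14 = 15

15


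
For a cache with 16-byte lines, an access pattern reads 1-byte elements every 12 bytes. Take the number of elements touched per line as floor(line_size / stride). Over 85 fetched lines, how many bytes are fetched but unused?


Elements per line = floor(16 / 12) = 1
Bytes used per line = 1 * 1 = 1
Wasted per line = 16 - 1 = 15
Total wasted = 15 * 85 = 1275

1275


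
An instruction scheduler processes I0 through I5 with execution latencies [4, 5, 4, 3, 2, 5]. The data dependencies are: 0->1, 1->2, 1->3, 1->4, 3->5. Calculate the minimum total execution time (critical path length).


Compute longest path through dependency graph: dist(Ik) = max over predecessors of dist + latency(Ik).
dist(I0) = latency 4 = 4
dist(I1) = dist(I0) + 5 = 4 + 5 = 9
dist(I2) = dist(I1) + 4 = 9 + 4 = 13
dist(I3) = dist(I1) + 3 = 9 + 3 = 12
dist(I4) = dist(I1) + 2 = 9 + 2 = 11
dist(I5) = dist(I3) + 5 = 12 + 5 = 17
Critical path = max dist = 17

17


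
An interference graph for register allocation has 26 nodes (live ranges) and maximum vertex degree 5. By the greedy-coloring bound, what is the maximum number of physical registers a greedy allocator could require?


Greedy coloring never needs more than (max_degree + 1) colors: when coloring a vertex, at most max_degree neighbors are already colored.
Upper bound = 5 + 1 = 6

6


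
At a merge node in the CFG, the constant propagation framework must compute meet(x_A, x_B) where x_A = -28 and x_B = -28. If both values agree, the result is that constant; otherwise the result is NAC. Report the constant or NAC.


Meet operation: if both paths give the same constant, result is that constant; if they differ, result is NAC (not-a-constant).
Path A: -28, Path B: -28 -> equal
Result: constant -> -28

-28


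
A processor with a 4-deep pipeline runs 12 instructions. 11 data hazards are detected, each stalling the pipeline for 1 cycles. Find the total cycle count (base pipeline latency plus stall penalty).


Base cycles = 4 + 12 - 1 = 15
Total stalls = 11 * 1 = 11
Total = 15 + 11 = 26

26


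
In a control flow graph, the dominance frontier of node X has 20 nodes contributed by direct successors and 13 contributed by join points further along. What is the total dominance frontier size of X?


DF(X) = direct successor contributions + join point contributions
= 20 + 13 = 33

33


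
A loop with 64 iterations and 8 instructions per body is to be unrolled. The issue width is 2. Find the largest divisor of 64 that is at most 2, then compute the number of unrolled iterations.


Largest divisor of 64 <= 2 is 2
New iterations = 64 / 2 = 32

32


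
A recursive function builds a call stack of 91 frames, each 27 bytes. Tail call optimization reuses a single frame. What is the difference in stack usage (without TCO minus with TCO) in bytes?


Without TCO: 91 * 27 = 2457 bytes
With TCO: reuse 1 frame = 27 bytes
Savings = 2457 - 27 = 2430

2430


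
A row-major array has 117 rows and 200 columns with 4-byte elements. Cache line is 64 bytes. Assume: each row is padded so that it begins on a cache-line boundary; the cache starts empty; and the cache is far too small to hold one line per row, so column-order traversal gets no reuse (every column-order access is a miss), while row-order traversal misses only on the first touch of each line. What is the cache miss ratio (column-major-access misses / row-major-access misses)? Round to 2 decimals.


Each row occupies 200 * 4 = 800 bytes and starts on a line boundary, so it spans ceil(800 / 64) = 13 cache lines.
Row-major traversal misses (one per line touched): 117 * ceil(200 * 4 / 64) = 1521
Column-major traversal misses (no reuse, every access misses): 117 * 200 = 23400
Ratio = 23400 / 1521 = 15.38

15.38


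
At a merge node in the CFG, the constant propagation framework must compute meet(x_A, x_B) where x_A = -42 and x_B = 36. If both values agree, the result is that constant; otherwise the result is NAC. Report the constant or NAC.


Meet operation: if both paths give the same constant, result is that constant; if they differ, result is NAC (not-a-constant).
Path A: -42, Path B: 36 -> differ
Result: not-a-constant -> NAC

NAC


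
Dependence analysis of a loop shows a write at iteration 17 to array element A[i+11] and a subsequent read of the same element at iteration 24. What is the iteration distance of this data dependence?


Distance = read iteration - write iteration
= 24 - 17 = 7

7


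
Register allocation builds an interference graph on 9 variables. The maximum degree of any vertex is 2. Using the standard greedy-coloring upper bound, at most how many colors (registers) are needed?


Greedy coloring never needs more than (max_degree + 1) colors: when coloring a vertex, at most max_degree neighbors are already colored.
Upper bound = 2 + 1 = 3

3


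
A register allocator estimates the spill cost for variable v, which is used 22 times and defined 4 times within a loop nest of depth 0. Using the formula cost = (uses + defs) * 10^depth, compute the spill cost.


uses + defs = 22 + 4 = 26
10^0 = 1
Spill cost = 26 * 1 = 26

26


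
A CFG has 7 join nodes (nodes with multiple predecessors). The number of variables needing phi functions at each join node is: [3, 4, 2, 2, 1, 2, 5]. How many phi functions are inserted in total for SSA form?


Total phi functions = sum of phi functions at each join node
= 3 + 4 + 2 + 2 + 1 + 2 + 5 = 19

19


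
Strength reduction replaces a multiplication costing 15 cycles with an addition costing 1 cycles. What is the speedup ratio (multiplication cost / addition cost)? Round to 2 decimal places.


Ratio = mult_cost / add_cost = 15 / 1 = 15.0

15.0


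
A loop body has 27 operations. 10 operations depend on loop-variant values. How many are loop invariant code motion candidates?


Invariant candidates = total - loop-dependent
= 27 - 10 = 17

17


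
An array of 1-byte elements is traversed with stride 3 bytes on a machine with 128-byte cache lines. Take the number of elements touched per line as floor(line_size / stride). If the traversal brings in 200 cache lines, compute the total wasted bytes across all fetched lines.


Elements per line = floor(128 / 3) = 42
Bytes used per line = 42 * 1 = 42
Wasted per line = 128 - 42 = 86
Total wasted = 86 * 200 = 17200

17200


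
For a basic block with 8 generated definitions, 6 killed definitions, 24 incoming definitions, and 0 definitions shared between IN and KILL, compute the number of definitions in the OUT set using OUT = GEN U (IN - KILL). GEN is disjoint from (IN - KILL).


IN - KILL: 24 - 0 = 24 surviving definitions
OUT = GEN + surviving = 8 + 24 = 32

32


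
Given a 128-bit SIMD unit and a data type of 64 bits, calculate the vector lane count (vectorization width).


Width = SIMD bits / data type bits
= 128 / 64 = 2

2


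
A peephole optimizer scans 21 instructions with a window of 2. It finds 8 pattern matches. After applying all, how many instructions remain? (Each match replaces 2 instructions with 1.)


Each match removes 1 instructions.
Total removed = 8 * 1 = 8
Remaining = 21 - 8 = 13

13


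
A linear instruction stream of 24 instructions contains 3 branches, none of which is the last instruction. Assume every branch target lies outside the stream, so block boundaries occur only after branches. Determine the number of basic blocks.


With no in-sequence branch targets, the leaders are the first instruction plus the instruction after each branch.
Number of basic blocks = branches + 1
= 3 + 1 = 4

4


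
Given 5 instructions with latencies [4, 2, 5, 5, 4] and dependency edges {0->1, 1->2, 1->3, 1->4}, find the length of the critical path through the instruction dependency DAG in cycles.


Compute longest path through dependency graph: dist(Ik) = max over predecessors of dist + latency(Ik).
dist(I0) = latency 4 = 4
dist(I1) = dist(I0) + 2 = 4 + 2 = 6
dist(I2) = dist(I1) + 5 = 6 + 5 = 11
dist(I3) = dist(I1) + 5 = 6 + 5 = 11
dist(I4) = dist(I1) + 4 = 6 + 4 = 10
Critical path = max dist = 11

11


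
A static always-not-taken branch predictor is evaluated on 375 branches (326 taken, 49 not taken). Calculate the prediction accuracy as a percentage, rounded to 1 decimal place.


Predictor: always-not-taken
Correct predictions = 49
Accuracy = 49 / 375 * 100 = 13.1%

13.1


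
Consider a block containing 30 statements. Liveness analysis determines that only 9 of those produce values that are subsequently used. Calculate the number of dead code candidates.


Dead code = total statements - live definitions
= 30 - 9 = 21

21


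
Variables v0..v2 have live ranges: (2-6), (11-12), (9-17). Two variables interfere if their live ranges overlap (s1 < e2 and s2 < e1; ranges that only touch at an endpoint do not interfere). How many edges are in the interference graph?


Check all pairs for overlapping intervals.
Two intervals (s1,e1) and (s2,e2) overlap if s1 < e2 and s2 < e1.
v0 (2-6) vs v1..v2: overlaps none -> 0
v1 (11-12) vs v2: overlaps v2 -> 1
Total overlapping pairs = 0 + 1 = 1

1


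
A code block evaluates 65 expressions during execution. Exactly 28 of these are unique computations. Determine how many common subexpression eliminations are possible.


CSE count = total expressions - unique expressions
= 65 - 28 = 37

37


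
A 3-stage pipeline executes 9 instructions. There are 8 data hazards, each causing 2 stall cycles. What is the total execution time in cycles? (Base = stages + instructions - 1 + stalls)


Base cycles = 3 + 9 - 1 = 11
Total stalls = 8 * 2 = 16
Total = 11 + 16 = 27

27


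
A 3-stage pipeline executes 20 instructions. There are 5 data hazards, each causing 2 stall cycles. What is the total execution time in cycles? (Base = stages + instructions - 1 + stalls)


Base cycles = 3 + 20 - 1 = 22
Total stalls = 5 * 2 = 10
Total = 22 + 10 = 32

32


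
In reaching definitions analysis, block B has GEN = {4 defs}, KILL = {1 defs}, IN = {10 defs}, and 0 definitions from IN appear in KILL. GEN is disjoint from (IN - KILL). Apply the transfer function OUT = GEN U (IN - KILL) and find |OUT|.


IN - KILL: 10 - 0 = 10 surviving definitions
OUT = GEN + surviving = 4 + 10 = 14

14


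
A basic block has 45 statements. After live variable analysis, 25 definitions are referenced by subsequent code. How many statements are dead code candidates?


Dead code = total statements - live definitions
= 45 - 25 = 20

20


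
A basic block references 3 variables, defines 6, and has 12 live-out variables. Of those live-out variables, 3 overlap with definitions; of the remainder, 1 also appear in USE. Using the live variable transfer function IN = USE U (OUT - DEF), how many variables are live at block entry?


OUT - DEF: 12 - 3 = 9
|IN| = |USE| + |OUT - DEF| - |USE ∩ (OUT - DEF)| = 3 + 9 - 1 = 11

11


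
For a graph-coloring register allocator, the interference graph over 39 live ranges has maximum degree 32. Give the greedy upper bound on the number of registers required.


Greedy coloring never needs more than (max_degree + 1) colors: when coloring a vertex, at most max_degree neighbors are already colored.
Upper bound = 32 + 1 = 33

33


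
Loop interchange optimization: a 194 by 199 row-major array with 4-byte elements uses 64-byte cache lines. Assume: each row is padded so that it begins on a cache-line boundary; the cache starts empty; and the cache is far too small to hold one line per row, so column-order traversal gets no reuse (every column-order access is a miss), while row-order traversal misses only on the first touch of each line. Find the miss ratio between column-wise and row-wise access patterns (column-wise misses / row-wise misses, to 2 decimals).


Each row occupies 199 * 4 = 796 bytes and starts on a line boundary, so it spans ceil(796 / 64) = 13 cache lines.
Row-major traversal misses (one per line touched): 194 * ceil(199 * 4 / 64) = 2522
Column-major traversal misses (no reuse, every access misses): 194 * 199 = 38606
Ratio = 38606 / 2522 = 15.31

15.31
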